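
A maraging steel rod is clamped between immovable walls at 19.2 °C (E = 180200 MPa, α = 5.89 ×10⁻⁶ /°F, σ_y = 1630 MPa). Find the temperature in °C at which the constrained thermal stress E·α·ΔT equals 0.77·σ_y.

676 °C

E = 180200 MPa = 180.2 GPa.
α = 5.89×10⁻⁶/°F × 9/5 = 10.6×10⁻⁶/K.
E·α·ΔT = 1255 MPa ⇒ ΔT = 1255 / (180.2×10³ × 10.6×10⁻⁶) = 657.0 K.
T = 19.2 + 657.0 = 676.2 °C.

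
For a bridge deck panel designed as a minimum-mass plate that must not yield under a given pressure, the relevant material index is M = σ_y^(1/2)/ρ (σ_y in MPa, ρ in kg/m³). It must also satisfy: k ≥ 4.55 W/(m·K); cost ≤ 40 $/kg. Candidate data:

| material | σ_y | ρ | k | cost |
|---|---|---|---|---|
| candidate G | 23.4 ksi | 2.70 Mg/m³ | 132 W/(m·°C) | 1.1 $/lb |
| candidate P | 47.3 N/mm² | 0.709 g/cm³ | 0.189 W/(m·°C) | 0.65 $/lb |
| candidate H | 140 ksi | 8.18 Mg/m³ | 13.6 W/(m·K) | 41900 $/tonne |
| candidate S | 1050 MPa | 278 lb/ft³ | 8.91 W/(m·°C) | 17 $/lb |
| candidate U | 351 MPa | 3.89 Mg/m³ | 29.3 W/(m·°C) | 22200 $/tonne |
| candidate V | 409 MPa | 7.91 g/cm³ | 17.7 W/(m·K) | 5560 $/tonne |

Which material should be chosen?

Screen on constraints: k ≥ 4.55 W/(m·K); cost ≤ 40 $/kg. Survivors: candidate G, candidate S, candidate U, candidate V.
Putting every candidate on a common basis:
  candidate G: σ_y = 161.3 MPa, ρ = 2700 kg/m³
  candidate S: σ_y = 1050 MPa, ρ = 4453 kg/m³
  candidate U: σ_y = 351.0 MPa, ρ = 3890 kg/m³
  candidate V: σ_y = 409.0 MPa, ρ = 7910 kg/m³
  candidate S: M = 7.28×10⁻³
  candidate U: M = 4.82×10⁻³
  candidate G: M = 4.70×10⁻³
  candidate V: M = 2.56×10⁻³
The maximum is for candidate S.

candidate S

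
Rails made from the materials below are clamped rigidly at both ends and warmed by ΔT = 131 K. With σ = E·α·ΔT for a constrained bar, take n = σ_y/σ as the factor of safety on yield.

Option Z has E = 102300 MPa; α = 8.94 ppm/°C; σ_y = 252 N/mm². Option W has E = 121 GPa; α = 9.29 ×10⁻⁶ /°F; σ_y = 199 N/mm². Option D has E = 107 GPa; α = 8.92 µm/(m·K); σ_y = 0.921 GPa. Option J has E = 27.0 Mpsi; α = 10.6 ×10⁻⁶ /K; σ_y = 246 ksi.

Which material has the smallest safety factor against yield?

option W

In consistent units (E in GPa, α in ×10⁻⁶/K, σ_y in MPa):
  option Z: E = 102.3, α = 8.94, σ_y = 252.0 → σ = 120 MPa, n = 2.10
  option W: E = 121.0, α = 16.7, σ_y = 199.0 → σ = 265 MPa, n = 0.751
  option D: E = 107.0, α = 8.92, σ_y = 921.0 → σ = 125 MPa, n = 7.37
  option J: E = 186.2, α = 10.6, σ_y = 1696 → σ = 258 MPa, n = 6.56
Smallest n: option W with n = 0.751.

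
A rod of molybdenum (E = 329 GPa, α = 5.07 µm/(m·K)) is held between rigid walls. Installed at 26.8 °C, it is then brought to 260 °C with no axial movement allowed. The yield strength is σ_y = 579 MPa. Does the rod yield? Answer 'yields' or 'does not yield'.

ΔT = 233.2 K. Constrained thermal stress σ = E·α·ΔT = 329.0×10³ MPa × 5.07×10⁻⁶ × 233.2 = 389 MPa (compressive).
Compare to σ_y = 579 MPa: σ < σ_y, so it does not yield.

does not yield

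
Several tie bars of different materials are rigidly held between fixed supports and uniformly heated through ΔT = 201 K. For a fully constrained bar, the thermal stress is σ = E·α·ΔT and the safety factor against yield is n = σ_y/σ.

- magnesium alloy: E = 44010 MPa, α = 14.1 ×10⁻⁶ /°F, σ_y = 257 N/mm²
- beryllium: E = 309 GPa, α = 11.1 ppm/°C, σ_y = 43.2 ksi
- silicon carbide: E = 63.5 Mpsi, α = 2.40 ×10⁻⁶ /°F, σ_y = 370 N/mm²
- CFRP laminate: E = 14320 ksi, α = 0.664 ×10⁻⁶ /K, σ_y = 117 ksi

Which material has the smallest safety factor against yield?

Converting E to GPa, α to ×10⁻⁶/K, σ_y to MPa, then σ and n for each:
  magnesium alloy: E = 44.01, α = 25.4, σ_y = 257.0 → σ = 225 MPa, n = 1.14
  beryllium: E = 309.0, α = 11.1, σ_y = 297.9 → σ = 689 MPa, n = 0.432
  silicon carbide: E = 437.8, α = 4.32, σ_y = 370.0 → σ = 380 MPa, n = 0.973
  CFRP laminate: E = 98.73, α = 0.664, σ_y = 806.7 → σ = 13.2 MPa, n = 61.2
The minimum is beryllium at n = 0.432.

beryllium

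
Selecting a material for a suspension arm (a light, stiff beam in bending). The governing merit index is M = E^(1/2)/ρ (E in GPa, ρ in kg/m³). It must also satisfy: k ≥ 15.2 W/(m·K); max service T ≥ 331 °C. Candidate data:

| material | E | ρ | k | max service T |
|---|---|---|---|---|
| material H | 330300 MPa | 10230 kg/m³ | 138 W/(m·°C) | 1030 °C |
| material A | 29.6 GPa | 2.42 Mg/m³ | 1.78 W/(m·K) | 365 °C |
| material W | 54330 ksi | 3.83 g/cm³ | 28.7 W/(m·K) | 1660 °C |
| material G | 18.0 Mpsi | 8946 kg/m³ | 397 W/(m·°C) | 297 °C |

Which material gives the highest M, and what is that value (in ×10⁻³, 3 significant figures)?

material W, M = 5.05×10⁻³

Screen on constraints: k ≥ 15.2 W/(m·K); max service T ≥ 331 °C. Survivors: material H, material W.
Normalizing units and computing the index:
  material H: E = 330.3 GPa, ρ = 10230 kg/m³
  material W: E = 374.6 GPa, ρ = 3830 kg/m³
  material W: M = 5.05×10⁻³
  material H: M = 1.78×10⁻³
Material W has the largest M.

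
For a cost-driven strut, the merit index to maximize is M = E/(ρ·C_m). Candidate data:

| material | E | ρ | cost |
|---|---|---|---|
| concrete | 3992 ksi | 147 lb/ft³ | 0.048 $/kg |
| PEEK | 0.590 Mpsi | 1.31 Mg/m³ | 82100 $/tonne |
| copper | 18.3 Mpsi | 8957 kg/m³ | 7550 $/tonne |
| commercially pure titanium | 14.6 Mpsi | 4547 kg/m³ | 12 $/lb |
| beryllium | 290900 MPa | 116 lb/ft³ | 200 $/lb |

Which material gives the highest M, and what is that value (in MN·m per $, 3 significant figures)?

Putting every candidate on a common basis:
  concrete: E = 27.52 GPa, ρ = 2355 kg/m³, cost = 0.04800 $/kg
  PEEK: E = 4.068 GPa, ρ = 1310 kg/m³, cost = 82.10 $/kg
  copper: E = 126.2 GPa, ρ = 8957 kg/m³, cost = 7.550 $/kg
  commercially pure titanium: E = 100.7 GPa, ρ = 4547 kg/m³, cost = 26.46 $/kg
  beryllium: E = 290.9 GPa, ρ = 1858 kg/m³, cost = 440.9 $/kg
  concrete: M = 244 MN·m per $
  copper: M = 1.87 MN·m per $
  commercially pure titanium: M = 0.837 MN·m per $
  beryllium: M = 0.355 MN·m per $
  PEEK: M = 0.0378 MN·m per $
The maximum is for concrete.

concrete, M = 244 MN·m per $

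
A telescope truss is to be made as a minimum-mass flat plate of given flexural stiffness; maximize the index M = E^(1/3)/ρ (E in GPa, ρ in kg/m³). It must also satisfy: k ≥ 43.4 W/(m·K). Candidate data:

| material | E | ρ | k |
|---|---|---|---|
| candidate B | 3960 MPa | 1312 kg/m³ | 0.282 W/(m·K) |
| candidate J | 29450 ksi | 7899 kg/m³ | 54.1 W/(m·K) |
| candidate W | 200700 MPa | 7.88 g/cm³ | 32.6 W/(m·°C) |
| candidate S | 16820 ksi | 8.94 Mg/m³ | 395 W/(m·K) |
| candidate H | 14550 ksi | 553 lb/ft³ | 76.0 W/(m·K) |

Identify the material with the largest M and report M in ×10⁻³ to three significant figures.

Screen on constraints: k ≥ 43.4 W/(m·K). Survivors: candidate J, candidate S, candidate H.
In SI units:
  candidate J: E = 203.1 GPa, ρ = 7899 kg/m³
  candidate S: E = 116.0 GPa, ρ = 8940 kg/m³
  candidate H: E = 100.3 GPa, ρ = 8858 kg/m³
  candidate J: M = 0.744×10⁻³
  candidate S: M = 0.545×10⁻³
  candidate H: M = 0.525×10⁻³
Candidate J ranks first.

candidate J, M = 0.744×10⁻³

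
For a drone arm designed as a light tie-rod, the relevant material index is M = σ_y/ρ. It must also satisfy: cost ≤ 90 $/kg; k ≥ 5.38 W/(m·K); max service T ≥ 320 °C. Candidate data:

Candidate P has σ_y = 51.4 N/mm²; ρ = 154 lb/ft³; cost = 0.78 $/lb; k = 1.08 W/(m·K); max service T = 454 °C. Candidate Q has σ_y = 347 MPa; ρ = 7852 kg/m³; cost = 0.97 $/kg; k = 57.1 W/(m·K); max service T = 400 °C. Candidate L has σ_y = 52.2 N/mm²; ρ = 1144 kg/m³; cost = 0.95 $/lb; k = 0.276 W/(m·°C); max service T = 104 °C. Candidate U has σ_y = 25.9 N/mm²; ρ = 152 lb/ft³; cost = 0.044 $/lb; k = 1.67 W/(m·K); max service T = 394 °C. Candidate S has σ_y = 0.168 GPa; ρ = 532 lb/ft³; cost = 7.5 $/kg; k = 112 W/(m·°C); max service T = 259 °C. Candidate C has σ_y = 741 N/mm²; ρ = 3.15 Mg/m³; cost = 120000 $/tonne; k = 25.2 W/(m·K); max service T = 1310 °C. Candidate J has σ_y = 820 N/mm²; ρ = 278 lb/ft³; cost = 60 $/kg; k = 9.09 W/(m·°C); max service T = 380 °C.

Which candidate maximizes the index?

candidate J

Screen on constraints: cost ≤ 90 $/kg; k ≥ 5.38 W/(m·K); max service T ≥ 320 °C. Survivors: candidate Q, candidate J.
Putting every candidate on a common basis:
  candidate Q: σ_y = 347.0 MPa, ρ = 7852 kg/m³
  candidate J: σ_y = 820.0 MPa, ρ = 4453 kg/m³
  candidate J: M = 184 kN·m/kg
  candidate Q: M = 44.2 kN·m/kg
Candidate J has the largest M.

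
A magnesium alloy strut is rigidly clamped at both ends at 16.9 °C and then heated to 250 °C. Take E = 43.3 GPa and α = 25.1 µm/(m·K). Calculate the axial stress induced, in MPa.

ΔT = 233.1 K. Constrained thermal stress σ = E·α·ΔT = 43.30×10³ MPa × 25.1×10⁻⁶ × 233.1 = 253 MPa (compressive).

253 MPa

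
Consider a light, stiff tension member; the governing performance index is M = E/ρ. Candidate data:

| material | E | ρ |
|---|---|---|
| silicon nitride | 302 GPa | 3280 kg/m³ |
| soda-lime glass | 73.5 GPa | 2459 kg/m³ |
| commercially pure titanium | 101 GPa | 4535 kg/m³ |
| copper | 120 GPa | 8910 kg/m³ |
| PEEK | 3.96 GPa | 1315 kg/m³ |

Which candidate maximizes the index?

silicon nitride

Evaluate M for each candidate:
  silicon nitride: M = 92.1 MN·m/kg
  soda-lime glass: M = 29.9 MN·m/kg
  commercially pure titanium: M = 22.3 MN·m/kg
  copper: M = 13.5 MN·m/kg
  PEEK: M = 3.01 MN·m/kg
Silicon nitride ranks first.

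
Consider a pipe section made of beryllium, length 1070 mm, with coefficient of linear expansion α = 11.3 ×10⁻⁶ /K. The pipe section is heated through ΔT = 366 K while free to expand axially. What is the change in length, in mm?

ΔL = α·L₀·ΔT = 11.3×10⁻⁶ × 1070 mm × 366.0 K = 4.43 mm.

4.43 mm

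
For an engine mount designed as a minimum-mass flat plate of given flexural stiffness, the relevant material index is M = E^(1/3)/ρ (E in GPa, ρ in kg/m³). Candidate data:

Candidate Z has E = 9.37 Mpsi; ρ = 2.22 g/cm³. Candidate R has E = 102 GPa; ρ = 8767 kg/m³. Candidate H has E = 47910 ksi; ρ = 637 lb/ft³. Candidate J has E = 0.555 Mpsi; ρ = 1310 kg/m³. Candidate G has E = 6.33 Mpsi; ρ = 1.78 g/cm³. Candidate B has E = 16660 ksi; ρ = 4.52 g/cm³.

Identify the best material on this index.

candidate G

In SI units:
  candidate Z: E = 64.60 GPa, ρ = 2220 kg/m³
  candidate R: E = 102.0 GPa, ρ = 8767 kg/m³
  candidate H: E = 330.3 GPa, ρ = 10200 kg/m³
  candidate J: E = 3.827 GPa, ρ = 1310 kg/m³
  candidate G: E = 43.64 GPa, ρ = 1780 kg/m³
  candidate B: E = 114.9 GPa, ρ = 4520 kg/m³
  candidate G: M = 1.98×10⁻³
  candidate Z: M = 1.81×10⁻³
  candidate J: M = 1.19×10⁻³
  candidate B: M = 1.08×10⁻³
  candidate H: M = 0.677×10⁻³
  candidate R: M = 0.533×10⁻³
Candidate G has the largest M.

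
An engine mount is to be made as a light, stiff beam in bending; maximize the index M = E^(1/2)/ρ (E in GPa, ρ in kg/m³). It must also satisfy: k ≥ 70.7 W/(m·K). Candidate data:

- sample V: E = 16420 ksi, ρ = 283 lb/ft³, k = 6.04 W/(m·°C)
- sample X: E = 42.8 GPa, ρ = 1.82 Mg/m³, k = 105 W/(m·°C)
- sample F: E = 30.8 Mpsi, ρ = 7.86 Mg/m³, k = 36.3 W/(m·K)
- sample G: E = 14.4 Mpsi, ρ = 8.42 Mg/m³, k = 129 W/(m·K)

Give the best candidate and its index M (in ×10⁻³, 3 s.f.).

Screen on constraints: k ≥ 70.7 W/(m·K). Survivors: sample X, sample G.
Putting every candidate on a common basis:
  sample X: E = 42.80 GPa, ρ = 1820 kg/m³
  sample G: E = 99.28 GPa, ρ = 8420 kg/m³
  sample X: M = 3.59×10⁻³
  sample G: M = 1.18×10⁻³
Sample X has the largest M.

sample X, M = 3.59×10⁻³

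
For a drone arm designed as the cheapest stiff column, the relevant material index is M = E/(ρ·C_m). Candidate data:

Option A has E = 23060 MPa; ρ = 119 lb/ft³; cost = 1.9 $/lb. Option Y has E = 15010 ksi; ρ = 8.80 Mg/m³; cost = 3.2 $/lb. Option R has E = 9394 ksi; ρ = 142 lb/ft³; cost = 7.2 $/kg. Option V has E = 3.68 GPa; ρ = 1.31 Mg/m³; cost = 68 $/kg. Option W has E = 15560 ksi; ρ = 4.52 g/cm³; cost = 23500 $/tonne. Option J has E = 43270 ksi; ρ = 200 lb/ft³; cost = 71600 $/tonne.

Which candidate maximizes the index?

option R

Normalizing units and computing the index:
  option A: E = 23.06 GPa, ρ = 1906 kg/m³, cost = 4.189 $/kg
  option Y: E = 103.5 GPa, ρ = 8800 kg/m³, cost = 7.055 $/kg
  option R: E = 64.77 GPa, ρ = 2275 kg/m³, cost = 7.200 $/kg
  option V: E = 3.680 GPa, ρ = 1310 kg/m³, cost = 68.00 $/kg
  option W: E = 107.3 GPa, ρ = 4520 kg/m³, cost = 23.50 $/kg
  option J: E = 298.3 GPa, ρ = 3204 kg/m³, cost = 71.60 $/kg
  option R: M = 3.95 MN·m per $
  option A: M = 2.89 MN·m per $
  option Y: M = 1.67 MN·m per $
  option J: M = 1.30 MN·m per $
  option W: M = 1.01 MN·m per $
  option V: M = 0.0413 MN·m per $
Option R ranks first.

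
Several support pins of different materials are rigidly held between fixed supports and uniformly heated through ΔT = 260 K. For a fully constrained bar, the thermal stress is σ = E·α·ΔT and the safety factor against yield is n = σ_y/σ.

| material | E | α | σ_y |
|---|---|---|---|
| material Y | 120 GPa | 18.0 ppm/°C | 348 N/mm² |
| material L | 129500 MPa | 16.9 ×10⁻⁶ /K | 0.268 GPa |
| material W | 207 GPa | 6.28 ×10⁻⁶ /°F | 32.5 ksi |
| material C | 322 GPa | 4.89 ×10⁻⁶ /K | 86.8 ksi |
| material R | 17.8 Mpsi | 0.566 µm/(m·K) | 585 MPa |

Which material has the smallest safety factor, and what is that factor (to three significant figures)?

Per material, after unit conversion:
  material Y: E = 120.0, α = 18.0, σ_y = 348.0 → σ = 562 MPa, n = 0.620
  material L: E = 129.5, α = 16.9, σ_y = 268.0 → σ = 569 MPa, n = 0.471
  material W: E = 207.0, α = 11.3, σ_y = 224.1 → σ = 608 MPa, n = 0.368
  material C: E = 322.0, α = 4.89, σ_y = 598.5 → σ = 409 MPa, n = 1.46
  material R: E = 122.7, α = 0.566, σ_y = 585.0 → σ = 18.1 MPa, n = 32.4
Material W has the lowest safety factor, n = 0.368.

material W, n = 0.368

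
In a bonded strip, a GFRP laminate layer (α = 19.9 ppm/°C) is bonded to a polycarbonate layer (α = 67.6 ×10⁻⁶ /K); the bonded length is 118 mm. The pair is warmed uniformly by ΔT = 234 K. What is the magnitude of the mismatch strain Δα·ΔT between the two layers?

0.0112

Δα = |19.9 − 67.6|×10⁻⁶/K = 47.7×10⁻⁶/K.
Mismatch strain = Δα·ΔT = 47.7×10⁻⁶ × 234.0 = 0.0112.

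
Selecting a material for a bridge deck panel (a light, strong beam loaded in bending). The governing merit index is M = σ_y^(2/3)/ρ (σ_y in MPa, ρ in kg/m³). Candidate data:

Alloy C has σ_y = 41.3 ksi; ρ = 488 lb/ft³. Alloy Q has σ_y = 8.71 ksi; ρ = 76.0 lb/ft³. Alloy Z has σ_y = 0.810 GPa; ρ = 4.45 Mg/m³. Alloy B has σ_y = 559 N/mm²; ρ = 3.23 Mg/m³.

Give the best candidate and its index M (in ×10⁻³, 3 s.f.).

alloy B, M = 21.0×10⁻³

Convert each candidate to consistent units, then evaluate M:
  alloy C: σ_y = 284.8 MPa, ρ = 7817 kg/m³
  alloy Q: σ_y = 60.05 MPa, ρ = 1217 kg/m³
  alloy Z: σ_y = 810.0 MPa, ρ = 4450 kg/m³
  alloy B: σ_y = 559.0 MPa, ρ = 3230 kg/m³
  alloy B: M = 21.0×10⁻³
  alloy Z: M = 19.5×10⁻³
  alloy Q: M = 12.6×10⁻³
  alloy C: M = 5.54×10⁻³
Highest index: alloy B.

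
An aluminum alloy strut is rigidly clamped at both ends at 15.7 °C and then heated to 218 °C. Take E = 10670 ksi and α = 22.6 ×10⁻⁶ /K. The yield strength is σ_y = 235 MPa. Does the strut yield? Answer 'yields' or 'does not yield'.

yields

E = 10670 ksi = 73.57 GPa.
ΔT = 202.3 K. Constrained thermal stress σ = E·α·ΔT = 73.57×10³ MPa × 22.6×10⁻⁶ × 202.3 = 336 MPa (compressive).
Compare to σ_y = 235 MPa: σ ≥ σ_y, so it yields.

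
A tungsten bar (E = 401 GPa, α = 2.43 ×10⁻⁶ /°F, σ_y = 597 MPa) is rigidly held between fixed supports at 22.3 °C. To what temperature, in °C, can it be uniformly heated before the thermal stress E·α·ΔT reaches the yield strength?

α = 2.43×10⁻⁶/°F × 9/5 = 4.37×10⁻⁶/K.
E·α·ΔT = 597.0 MPa ⇒ ΔT = 597.0 / (401.0×10³ × 4.37×10⁻⁶) = 340.4 K.
T = 22.3 + 340.4 = 362.7 °C.

363 °C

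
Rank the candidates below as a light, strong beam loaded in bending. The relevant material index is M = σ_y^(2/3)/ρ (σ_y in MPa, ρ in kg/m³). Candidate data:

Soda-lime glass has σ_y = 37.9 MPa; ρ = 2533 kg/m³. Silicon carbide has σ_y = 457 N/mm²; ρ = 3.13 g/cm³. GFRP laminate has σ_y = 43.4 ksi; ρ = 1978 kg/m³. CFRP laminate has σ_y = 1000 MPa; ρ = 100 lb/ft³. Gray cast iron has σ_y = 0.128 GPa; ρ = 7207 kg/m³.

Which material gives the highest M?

CFRP laminate

Convert each candidate to consistent units, then evaluate M:
  soda-lime glass: σ_y = 37.90 MPa, ρ = 2533 kg/m³
  silicon carbide: σ_y = 457.0 MPa, ρ = 3130 kg/m³
  GFRP laminate: σ_y = 299.2 MPa, ρ = 1978 kg/m³
  CFRP laminate: σ_y = 1000 MPa, ρ = 1602 kg/m³
  gray cast iron: σ_y = 128.0 MPa, ρ = 7207 kg/m³
  CFRP laminate: M = 62.4×10⁻³
  GFRP laminate: M = 22.6×10⁻³
  silicon carbide: M = 19.0×10⁻³
  soda-lime glass: M = 4.45×10⁻³
  gray cast iron: M = 3.52×10⁻³
Highest index: CFRP laminate.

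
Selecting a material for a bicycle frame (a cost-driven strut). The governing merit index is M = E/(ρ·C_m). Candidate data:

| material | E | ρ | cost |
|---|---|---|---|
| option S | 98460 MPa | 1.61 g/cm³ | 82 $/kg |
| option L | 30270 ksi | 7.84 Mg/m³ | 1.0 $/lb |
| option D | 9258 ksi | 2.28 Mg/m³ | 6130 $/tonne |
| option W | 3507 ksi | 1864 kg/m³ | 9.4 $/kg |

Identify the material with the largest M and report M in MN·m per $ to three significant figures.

After converting to SI:
  option S: E = 98.46 GPa, ρ = 1610 kg/m³, cost = 82.00 $/kg
  option L: E = 208.7 GPa, ρ = 7840 kg/m³, cost = 2.205 $/kg
  option D: E = 63.83 GPa, ρ = 2280 kg/m³, cost = 6.130 $/kg
  option W: E = 24.18 GPa, ρ = 1864 kg/m³, cost = 9.400 $/kg
  option L: M = 12.1 MN·m per $
  option D: M = 4.57 MN·m per $
  option W: M = 1.38 MN·m per $
  option S: M = 0.746 MN·m per $
Highest index: option L.

option L, M = 12.1 MN·m per $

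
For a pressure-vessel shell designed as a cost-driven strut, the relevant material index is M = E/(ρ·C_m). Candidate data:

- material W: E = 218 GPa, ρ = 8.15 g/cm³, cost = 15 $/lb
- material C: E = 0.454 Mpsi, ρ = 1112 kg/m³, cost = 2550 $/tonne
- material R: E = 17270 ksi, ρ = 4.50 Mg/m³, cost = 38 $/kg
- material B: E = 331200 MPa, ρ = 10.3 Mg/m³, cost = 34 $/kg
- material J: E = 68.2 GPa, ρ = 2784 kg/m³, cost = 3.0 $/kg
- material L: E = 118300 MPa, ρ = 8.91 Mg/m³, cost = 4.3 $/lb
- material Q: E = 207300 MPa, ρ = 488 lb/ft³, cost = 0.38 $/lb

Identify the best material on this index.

Normalizing units and computing the index:
  material W: E = 218.0 GPa, ρ = 8150 kg/m³, cost = 33.07 $/kg
  material C: E = 3.130 GPa, ρ = 1112 kg/m³, cost = 2.550 $/kg
  material R: E = 119.1 GPa, ρ = 4500 kg/m³, cost = 38.00 $/kg
  material B: E = 331.2 GPa, ρ = 10300 kg/m³, cost = 34.00 $/kg
  material J: E = 68.20 GPa, ρ = 2784 kg/m³, cost = 3.000 $/kg
  material L: E = 118.3 GPa, ρ = 8910 kg/m³, cost = 9.480 $/kg
  material Q: E = 207.3 GPa, ρ = 7817 kg/m³, cost = 0.8377 $/kg
  material Q: M = 31.7 MN·m per $
  material J: M = 8.17 MN·m per $
  material L: M = 1.40 MN·m per $
  material C: M = 1.10 MN·m per $
  material B: M = 0.946 MN·m per $
  material W: M = 0.809 MN·m per $
  material R: M = 0.696 MN·m per $
Material Q has the largest M.

material Q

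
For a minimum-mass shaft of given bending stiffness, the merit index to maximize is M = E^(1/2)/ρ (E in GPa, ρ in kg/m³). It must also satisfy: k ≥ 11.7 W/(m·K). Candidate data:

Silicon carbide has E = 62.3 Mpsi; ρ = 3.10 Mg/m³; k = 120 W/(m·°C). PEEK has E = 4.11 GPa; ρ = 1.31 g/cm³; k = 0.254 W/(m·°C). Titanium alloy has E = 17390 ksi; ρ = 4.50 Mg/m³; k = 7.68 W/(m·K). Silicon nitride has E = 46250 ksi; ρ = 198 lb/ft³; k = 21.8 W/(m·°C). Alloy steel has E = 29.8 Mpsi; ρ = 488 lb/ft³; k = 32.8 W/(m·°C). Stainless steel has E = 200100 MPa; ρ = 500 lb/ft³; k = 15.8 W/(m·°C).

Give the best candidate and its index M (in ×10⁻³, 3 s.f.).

silicon carbide, M = 6.69×10⁻³

Screen on constraints: k ≥ 11.7 W/(m·K). Survivors: silicon carbide, silicon nitride, alloy steel, stainless steel.
In SI units:
  silicon carbide: E = 429.5 GPa, ρ = 3100 kg/m³
  silicon nitride: E = 318.9 GPa, ρ = 3172 kg/m³
  alloy steel: E = 205.5 GPa, ρ = 7817 kg/m³
  stainless steel: E = 200.1 GPa, ρ = 8009 kg/m³
  silicon carbide: M = 6.69×10⁻³
  silicon nitride: M = 5.63×10⁻³
  alloy steel: M = 1.83×10⁻³
  stainless steel: M = 1.77×10⁻³
Silicon carbide has the largest M.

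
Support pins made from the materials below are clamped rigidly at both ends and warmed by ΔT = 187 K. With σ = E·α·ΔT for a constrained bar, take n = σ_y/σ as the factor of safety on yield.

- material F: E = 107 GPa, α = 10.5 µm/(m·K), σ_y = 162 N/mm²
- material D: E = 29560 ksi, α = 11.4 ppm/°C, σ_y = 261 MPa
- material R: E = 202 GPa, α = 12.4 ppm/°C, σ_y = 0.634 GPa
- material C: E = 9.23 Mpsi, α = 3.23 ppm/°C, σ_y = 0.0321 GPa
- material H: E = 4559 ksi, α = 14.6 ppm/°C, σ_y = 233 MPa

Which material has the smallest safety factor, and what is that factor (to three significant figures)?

Converting E to GPa, α to ×10⁻⁶/K, σ_y to MPa, then σ and n for each:
  material F: E = 107.0, α = 10.5, σ_y = 162.0 → σ = 210 MPa, n = 0.771
  material D: E = 203.8, α = 11.4, σ_y = 261.0 → σ = 434 MPa, n = 0.601
  material R: E = 202.0, α = 12.4, σ_y = 634.0 → σ = 468 MPa, n = 1.35
  material C: E = 63.64, α = 3.23, σ_y = 32.10 → σ = 38.4 MPa, n = 0.835
  material H: E = 31.43, α = 14.6, σ_y = 233.0 → σ = 85.8 MPa, n = 2.72
The minimum is material D at n = 0.601.

material D, n = 0.601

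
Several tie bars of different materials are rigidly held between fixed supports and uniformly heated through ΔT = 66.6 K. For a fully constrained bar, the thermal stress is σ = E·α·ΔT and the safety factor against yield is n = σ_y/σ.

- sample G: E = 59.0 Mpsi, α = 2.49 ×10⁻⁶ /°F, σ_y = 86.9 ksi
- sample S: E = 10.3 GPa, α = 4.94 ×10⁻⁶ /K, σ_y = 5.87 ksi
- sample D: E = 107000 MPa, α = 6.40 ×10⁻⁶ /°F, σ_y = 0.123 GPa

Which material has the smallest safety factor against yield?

sample D

In consistent units (E in GPa, α in ×10⁻⁶/K, σ_y in MPa):
  sample G: E = 406.8, α = 4.48, σ_y = 599.2 → σ = 121 MPa, n = 4.93
  sample S: E = 10.30, α = 4.94, σ_y = 40.47 → σ = 3.39 MPa, n = 11.9
  sample D: E = 107.0, α = 11.5, σ_y = 123.0 → σ = 82.1 MPa, n = 1.50
The minimum is sample D at n = 1.50.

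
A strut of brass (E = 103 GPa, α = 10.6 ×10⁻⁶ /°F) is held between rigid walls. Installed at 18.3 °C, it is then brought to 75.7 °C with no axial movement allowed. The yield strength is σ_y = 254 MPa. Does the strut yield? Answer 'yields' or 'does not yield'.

α = 10.6×10⁻⁶/°F × 9/5 = 19.1×10⁻⁶/K.
ΔT = 57.40 K. Constrained thermal stress σ = E·α·ΔT = 103.0×10³ MPa × 19.1×10⁻⁶ × 57.40 = 113 MPa (compressive).
Compare to σ_y = 254 MPa: σ < σ_y, so it does not yield.

does not yield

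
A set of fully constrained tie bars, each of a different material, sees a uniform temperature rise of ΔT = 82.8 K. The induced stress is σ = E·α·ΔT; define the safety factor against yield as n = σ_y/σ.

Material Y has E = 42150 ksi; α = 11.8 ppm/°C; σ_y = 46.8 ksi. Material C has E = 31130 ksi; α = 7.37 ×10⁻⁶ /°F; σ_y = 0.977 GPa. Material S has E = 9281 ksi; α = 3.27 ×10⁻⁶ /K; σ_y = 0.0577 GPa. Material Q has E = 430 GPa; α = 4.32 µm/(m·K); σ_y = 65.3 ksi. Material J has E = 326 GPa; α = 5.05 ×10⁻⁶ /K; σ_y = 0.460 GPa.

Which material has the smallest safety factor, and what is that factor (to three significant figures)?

material Y, n = 1.14

Converting E to GPa, α to ×10⁻⁶/K, σ_y to MPa, then σ and n for each:
  material Y: E = 290.6, α = 11.8, σ_y = 322.7 → σ = 284 MPa, n = 1.14
  material C: E = 214.6, α = 13.3, σ_y = 977.0 → σ = 236 MPa, n = 4.14
  material S: E = 63.99, α = 3.27, σ_y = 57.70 → σ = 17.3 MPa, n = 3.33
  material Q: E = 430.0, α = 4.32, σ_y = 450.2 → σ = 154 MPa, n = 2.93
  material J: E = 326.0, α = 5.05, σ_y = 460.0 → σ = 136 MPa, n = 3.37
The minimum is material Y at n = 1.14.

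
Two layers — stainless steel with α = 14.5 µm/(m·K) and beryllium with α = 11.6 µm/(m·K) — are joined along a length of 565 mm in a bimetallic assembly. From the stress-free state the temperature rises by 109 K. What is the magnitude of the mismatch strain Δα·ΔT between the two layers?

3.16×10⁻⁴

Δα = |14.5 − 11.6|×10⁻⁶/K = 2.90×10⁻⁶/K.
Mismatch strain = Δα·ΔT = 2.90×10⁻⁶ × 109.0 = 3.16×10⁻⁴.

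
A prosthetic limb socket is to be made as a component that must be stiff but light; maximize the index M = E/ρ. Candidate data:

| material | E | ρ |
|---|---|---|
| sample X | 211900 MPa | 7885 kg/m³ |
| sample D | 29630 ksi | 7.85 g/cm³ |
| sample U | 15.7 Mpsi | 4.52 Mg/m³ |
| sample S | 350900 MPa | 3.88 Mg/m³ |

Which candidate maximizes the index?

sample S

Convert each candidate to consistent units, then evaluate M:
  sample X: E = 211.9 GPa, ρ = 7885 kg/m³
  sample D: E = 204.3 GPa, ρ = 7850 kg/m³
  sample U: E = 108.2 GPa, ρ = 4520 kg/m³
  sample S: E = 350.9 GPa, ρ = 3880 kg/m³
  sample S: M = 90.4 MN·m/kg
  sample X: M = 26.9 MN·m/kg
  sample D: M = 26.0 MN·m/kg
  sample U: M = 23.9 MN·m/kg
The maximum is for sample S.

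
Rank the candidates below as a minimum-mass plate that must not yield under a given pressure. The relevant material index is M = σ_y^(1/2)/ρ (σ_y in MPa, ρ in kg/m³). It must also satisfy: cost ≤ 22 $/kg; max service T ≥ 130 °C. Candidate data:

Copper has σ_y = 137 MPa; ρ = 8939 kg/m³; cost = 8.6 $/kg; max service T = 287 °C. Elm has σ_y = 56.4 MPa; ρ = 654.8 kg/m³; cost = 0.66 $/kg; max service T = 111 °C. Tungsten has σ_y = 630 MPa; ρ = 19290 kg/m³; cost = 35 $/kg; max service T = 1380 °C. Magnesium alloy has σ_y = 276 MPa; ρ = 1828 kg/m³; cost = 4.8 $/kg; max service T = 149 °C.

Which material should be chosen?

Screen on constraints: cost ≤ 22 $/kg; max service T ≥ 130 °C. Survivors: copper, magnesium alloy.
Per-candidate index values:
  magnesium alloy: M = 9.09×10⁻³
  copper: M = 1.31×10⁻³
Magnesium alloy has the largest M.

magnesium alloy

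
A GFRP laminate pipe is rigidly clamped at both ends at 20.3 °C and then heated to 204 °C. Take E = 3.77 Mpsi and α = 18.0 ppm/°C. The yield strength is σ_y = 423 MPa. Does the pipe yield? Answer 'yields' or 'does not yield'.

E = 3.77 Mpsi = 25.99 GPa.
ΔT = 183.7 K. Constrained thermal stress σ = E·α·ΔT = 25.99×10³ MPa × 18.0×10⁻⁶ × 183.7 = 85.9 MPa (compressive).
Compare to σ_y = 423 MPa: σ < σ_y, so it does not yield.

does not yield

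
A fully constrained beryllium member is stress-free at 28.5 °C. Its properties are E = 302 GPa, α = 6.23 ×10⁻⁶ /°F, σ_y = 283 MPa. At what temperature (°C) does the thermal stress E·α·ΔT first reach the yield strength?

α = 6.23×10⁻⁶/°F × 9/5 = 11.2×10⁻⁶/K.
E·α·ΔT = 283.0 MPa ⇒ ΔT = 283.0 / (302.0×10³ × 11.2×10⁻⁶) = 83.56 K.
T = 28.5 + 83.56 = 112.1 °C.

112 °C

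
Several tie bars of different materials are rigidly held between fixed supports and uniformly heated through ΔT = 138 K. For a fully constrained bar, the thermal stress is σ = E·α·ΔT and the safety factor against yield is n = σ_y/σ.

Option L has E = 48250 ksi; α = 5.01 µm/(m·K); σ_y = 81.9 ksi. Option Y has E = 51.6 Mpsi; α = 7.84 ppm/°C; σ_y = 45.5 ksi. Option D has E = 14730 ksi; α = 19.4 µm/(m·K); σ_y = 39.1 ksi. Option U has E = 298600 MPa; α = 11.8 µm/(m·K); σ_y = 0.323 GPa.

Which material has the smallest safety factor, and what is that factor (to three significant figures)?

Converting E to GPa, α to ×10⁻⁶/K, σ_y to MPa, then σ and n for each:
  option L: E = 332.7, α = 5.01, σ_y = 564.7 → σ = 230 MPa, n = 2.46
  option Y: E = 355.8, α = 7.84, σ_y = 313.7 → σ = 385 MPa, n = 0.815
  option D: E = 101.6, α = 19.4, σ_y = 269.6 → σ = 272 MPa, n = 0.992
  option U: E = 298.6, α = 11.8, σ_y = 323.0 → σ = 486 MPa, n = 0.664
Option U has the lowest safety factor, n = 0.664.

option U, n = 0.664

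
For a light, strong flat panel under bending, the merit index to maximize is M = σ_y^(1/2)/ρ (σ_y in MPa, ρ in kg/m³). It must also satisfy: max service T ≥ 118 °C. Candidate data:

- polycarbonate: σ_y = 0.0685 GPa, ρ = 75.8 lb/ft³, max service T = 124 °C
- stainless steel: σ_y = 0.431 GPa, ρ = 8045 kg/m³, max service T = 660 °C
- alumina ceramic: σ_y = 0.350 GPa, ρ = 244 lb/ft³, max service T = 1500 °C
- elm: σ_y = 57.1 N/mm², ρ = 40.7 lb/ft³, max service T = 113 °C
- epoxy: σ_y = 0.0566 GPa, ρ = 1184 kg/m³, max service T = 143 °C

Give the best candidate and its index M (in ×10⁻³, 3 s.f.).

Screen on constraints: max service T ≥ 118 °C. Survivors: polycarbonate, stainless steel, alumina ceramic, epoxy.
Putting every candidate on a common basis:
  polycarbonate: σ_y = 68.50 MPa, ρ = 1214 kg/m³
  stainless steel: σ_y = 431.0 MPa, ρ = 8045 kg/m³
  alumina ceramic: σ_y = 350.0 MPa, ρ = 3909 kg/m³
  epoxy: σ_y = 56.60 MPa, ρ = 1184 kg/m³
  polycarbonate: M = 6.82×10⁻³
  epoxy: M = 6.35×10⁻³
  alumina ceramic: M = 4.79×10⁻³
  stainless steel: M = 2.58×10⁻³
Polycarbonate ranks first.

polycarbonate, M = 6.82×10⁻³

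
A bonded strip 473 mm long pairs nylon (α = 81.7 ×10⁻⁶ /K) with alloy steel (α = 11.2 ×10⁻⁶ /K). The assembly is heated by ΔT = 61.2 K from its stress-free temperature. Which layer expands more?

nylon

α(nylon) = 81.7×10⁻⁶/K vs α(alloy steel) = 11.2×10⁻⁶/K.
Higher α expands more for the same ΔT: nylon.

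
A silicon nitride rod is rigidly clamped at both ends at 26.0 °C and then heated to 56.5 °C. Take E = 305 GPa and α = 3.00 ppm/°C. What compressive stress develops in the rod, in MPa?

27.9 MPa

ΔT = 30.50 K. Constrained thermal stress σ = E·α·ΔT = 305.0×10³ MPa × 3.00×10⁻⁶ × 30.50 = 27.9 MPa (compressive).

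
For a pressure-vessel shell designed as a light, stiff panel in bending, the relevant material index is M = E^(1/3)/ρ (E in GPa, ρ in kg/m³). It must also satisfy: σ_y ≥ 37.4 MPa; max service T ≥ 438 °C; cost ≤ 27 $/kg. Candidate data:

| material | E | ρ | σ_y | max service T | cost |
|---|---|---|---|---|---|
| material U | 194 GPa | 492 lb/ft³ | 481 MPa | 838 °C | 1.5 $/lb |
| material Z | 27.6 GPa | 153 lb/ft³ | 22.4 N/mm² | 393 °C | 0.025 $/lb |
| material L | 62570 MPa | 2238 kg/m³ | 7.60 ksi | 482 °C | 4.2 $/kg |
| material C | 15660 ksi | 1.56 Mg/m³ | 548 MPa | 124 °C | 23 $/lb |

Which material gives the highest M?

Screen on constraints: σ_y ≥ 37.4 MPa; max service T ≥ 438 °C; cost ≤ 27 $/kg. Survivors: material U, material L.
After converting to SI:
  material U: E = 194.0 GPa, ρ = 7881 kg/m³
  material L: E = 62.57 GPa, ρ = 2238 kg/m³
  material L: M = 1.77×10⁻³
  material U: M = 0.735×10⁻³
Material L has the largest M.

material L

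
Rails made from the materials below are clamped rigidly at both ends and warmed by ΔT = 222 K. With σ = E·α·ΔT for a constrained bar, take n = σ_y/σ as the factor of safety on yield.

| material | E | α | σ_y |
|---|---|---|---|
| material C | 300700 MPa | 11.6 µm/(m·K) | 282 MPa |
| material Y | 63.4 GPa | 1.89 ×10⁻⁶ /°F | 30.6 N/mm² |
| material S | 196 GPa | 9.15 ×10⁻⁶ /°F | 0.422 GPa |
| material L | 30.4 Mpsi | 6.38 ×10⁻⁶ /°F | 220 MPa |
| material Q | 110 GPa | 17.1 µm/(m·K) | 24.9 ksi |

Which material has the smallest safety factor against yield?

material C

In consistent units (E in GPa, α in ×10⁻⁶/K, σ_y in MPa):
  material C: E = 300.7, α = 11.6, σ_y = 282.0 → σ = 774 MPa, n = 0.364
  material Y: E = 63.40, α = 3.40, σ_y = 30.60 → σ = 47.9 MPa, n = 0.639
  material S: E = 196.0, α = 16.5, σ_y = 422.0 → σ = 717 MPa, n = 0.589
  material L: E = 209.6, α = 11.5, σ_y = 220.0 → σ = 534 MPa, n = 0.412
  material Q: E = 110.0, α = 17.1, σ_y = 171.7 → σ = 418 MPa, n = 0.411
Smallest n: material C with n = 0.364.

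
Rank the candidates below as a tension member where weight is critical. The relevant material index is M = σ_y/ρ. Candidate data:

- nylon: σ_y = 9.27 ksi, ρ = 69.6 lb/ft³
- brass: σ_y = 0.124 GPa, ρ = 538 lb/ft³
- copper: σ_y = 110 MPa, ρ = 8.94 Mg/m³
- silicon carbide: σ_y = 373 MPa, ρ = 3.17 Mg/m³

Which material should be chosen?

silicon carbide

Putting every candidate on a common basis:
  nylon: σ_y = 63.91 MPa, ρ = 1115 kg/m³
  brass: σ_y = 124.0 MPa, ρ = 8618 kg/m³
  copper: σ_y = 110.0 MPa, ρ = 8940 kg/m³
  silicon carbide: σ_y = 373.0 MPa, ρ = 3170 kg/m³
  silicon carbide: M = 118 kN·m/kg
  nylon: M = 57.3 kN·m/kg
  brass: M = 14.4 kN·m/kg
  copper: M = 12.3 kN·m/kg
Silicon carbide ranks first.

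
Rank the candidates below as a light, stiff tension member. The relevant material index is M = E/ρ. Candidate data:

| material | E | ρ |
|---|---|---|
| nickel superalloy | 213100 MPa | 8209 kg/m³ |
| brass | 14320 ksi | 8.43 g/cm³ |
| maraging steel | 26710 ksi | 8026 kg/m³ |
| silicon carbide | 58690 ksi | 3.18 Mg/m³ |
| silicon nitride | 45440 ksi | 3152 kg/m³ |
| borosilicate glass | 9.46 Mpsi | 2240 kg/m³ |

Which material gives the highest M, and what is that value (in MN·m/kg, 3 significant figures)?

In SI units:
  nickel superalloy: E = 213.1 GPa, ρ = 8209 kg/m³
  brass: E = 98.73 GPa, ρ = 8430 kg/m³
  maraging steel: E = 184.2 GPa, ρ = 8026 kg/m³
  silicon carbide: E = 404.7 GPa, ρ = 3180 kg/m³
  silicon nitride: E = 313.3 GPa, ρ = 3152 kg/m³
  borosilicate glass: E = 65.22 GPa, ρ = 2240 kg/m³
  silicon carbide: M = 127 MN·m/kg
  silicon nitride: M = 99.4 MN·m/kg
  borosilicate glass: M = 29.1 MN·m/kg
  nickel superalloy: M = 26.0 MN·m/kg
  maraging steel: M = 22.9 MN·m/kg
  brass: M = 11.7 MN·m/kg
Silicon carbide ranks first.

silicon carbide, M = 127 MN·m/kg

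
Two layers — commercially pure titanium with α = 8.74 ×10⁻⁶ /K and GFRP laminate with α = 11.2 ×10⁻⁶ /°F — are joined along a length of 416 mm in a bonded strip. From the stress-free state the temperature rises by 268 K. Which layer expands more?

GFRP laminate

GFRP laminate: α = 11.2×10⁻⁶/°F × 9/5 = 20.2×10⁻⁶/K.
α(commercially pure titanium) = 8.74×10⁻⁶/K vs α(GFRP laminate) = 20.2×10⁻⁶/K.
Higher α expands more for the same ΔT: GFRP laminate.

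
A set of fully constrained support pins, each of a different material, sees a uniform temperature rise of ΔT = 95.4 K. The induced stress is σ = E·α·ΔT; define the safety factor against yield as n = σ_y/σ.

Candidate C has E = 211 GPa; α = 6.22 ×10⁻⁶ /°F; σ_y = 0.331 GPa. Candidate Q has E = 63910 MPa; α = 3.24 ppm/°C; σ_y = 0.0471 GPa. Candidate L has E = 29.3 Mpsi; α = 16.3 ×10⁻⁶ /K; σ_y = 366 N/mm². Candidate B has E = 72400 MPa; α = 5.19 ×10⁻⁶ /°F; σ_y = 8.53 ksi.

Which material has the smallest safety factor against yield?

Per material, after unit conversion:
  candidate C: E = 211.0, α = 11.2, σ_y = 331.0 → σ = 225 MPa, n = 1.47
  candidate Q: E = 63.91, α = 3.24, σ_y = 47.10 → σ = 19.8 MPa, n = 2.38
  candidate L: E = 202.0, α = 16.3, σ_y = 366.0 → σ = 314 MPa, n = 1.17
  candidate B: E = 72.40, α = 9.34, σ_y = 58.81 → σ = 64.5 MPa, n = 0.911
Smallest n: candidate B with n = 0.911.

candidate B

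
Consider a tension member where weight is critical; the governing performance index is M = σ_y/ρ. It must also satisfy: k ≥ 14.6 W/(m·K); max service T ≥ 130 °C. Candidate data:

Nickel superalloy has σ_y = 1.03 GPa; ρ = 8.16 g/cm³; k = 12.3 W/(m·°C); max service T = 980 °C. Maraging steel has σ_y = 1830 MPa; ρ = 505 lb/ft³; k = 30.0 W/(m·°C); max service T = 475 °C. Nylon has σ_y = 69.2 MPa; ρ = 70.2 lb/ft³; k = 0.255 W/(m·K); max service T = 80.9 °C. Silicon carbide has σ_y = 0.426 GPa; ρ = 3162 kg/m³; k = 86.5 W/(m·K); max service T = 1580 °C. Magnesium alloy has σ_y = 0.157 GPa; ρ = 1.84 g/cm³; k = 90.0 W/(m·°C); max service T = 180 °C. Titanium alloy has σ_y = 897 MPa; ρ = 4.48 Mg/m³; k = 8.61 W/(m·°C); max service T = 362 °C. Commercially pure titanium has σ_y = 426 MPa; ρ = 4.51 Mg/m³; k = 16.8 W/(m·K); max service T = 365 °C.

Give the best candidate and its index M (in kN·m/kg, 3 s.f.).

maraging steel, M = 226 kN·m/kg

Screen on constraints: k ≥ 14.6 W/(m·K); max service T ≥ 130 °C. Survivors: maraging steel, silicon carbide, magnesium alloy, commercially pure titanium.
Putting every candidate on a common basis:
  maraging steel: σ_y = 1830 MPa, ρ = 8089 kg/m³
  silicon carbide: σ_y = 426.0 MPa, ρ = 3162 kg/m³
  magnesium alloy: σ_y = 157.0 MPa, ρ = 1840 kg/m³
  commercially pure titanium: σ_y = 426.0 MPa, ρ = 4510 kg/m³
  maraging steel: M = 226 kN·m/kg
  silicon carbide: M = 135 kN·m/kg
  commercially pure titanium: M = 94.5 kN·m/kg
  magnesium alloy: M = 85.3 kN·m/kg
Maraging steel ranks first.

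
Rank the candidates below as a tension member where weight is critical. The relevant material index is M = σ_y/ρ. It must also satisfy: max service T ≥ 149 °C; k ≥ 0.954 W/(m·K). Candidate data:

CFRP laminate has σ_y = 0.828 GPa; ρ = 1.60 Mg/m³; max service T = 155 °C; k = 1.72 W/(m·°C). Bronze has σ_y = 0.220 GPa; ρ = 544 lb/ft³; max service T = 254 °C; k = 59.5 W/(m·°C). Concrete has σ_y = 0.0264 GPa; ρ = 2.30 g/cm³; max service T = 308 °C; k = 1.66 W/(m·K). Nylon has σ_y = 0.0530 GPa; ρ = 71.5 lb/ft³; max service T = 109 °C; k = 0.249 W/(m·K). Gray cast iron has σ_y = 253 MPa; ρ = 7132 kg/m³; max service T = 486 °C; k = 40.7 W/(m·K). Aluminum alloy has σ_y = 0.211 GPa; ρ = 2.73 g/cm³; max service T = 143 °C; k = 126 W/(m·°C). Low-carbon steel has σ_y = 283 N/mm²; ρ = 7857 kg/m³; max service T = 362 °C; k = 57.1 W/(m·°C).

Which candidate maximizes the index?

Screen on constraints: max service T ≥ 149 °C; k ≥ 0.954 W/(m·K). Survivors: CFRP laminate, bronze, concrete, gray cast iron, low-carbon steel.
Putting every candidate on a common basis:
  CFRP laminate: σ_y = 828.0 MPa, ρ = 1600 kg/m³
  bronze: σ_y = 220.0 MPa, ρ = 8714 kg/m³
  concrete: σ_y = 26.40 MPa, ρ = 2300 kg/m³
  gray cast iron: σ_y = 253.0 MPa, ρ = 7132 kg/m³
  low-carbon steel: σ_y = 283.0 MPa, ρ = 7857 kg/m³
  CFRP laminate: M = 518 kN·m/kg
  low-carbon steel: M = 36.0 kN·m/kg
  gray cast iron: M = 35.5 kN·m/kg
  bronze: M = 25.2 kN·m/kg
  concrete: M = 11.5 kN·m/kg
CFRP laminate has the largest M.

CFRP laminate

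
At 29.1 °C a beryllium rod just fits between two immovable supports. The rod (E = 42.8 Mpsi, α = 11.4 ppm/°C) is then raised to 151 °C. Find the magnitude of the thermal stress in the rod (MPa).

410 MPa

E = 42.8 Mpsi = 295.1 GPa.
ΔT = 121.9 K. Constrained thermal stress σ = E·α·ΔT = 295.1×10³ MPa × 11.4×10⁻⁶ × 121.9 = 410 MPa (compressive).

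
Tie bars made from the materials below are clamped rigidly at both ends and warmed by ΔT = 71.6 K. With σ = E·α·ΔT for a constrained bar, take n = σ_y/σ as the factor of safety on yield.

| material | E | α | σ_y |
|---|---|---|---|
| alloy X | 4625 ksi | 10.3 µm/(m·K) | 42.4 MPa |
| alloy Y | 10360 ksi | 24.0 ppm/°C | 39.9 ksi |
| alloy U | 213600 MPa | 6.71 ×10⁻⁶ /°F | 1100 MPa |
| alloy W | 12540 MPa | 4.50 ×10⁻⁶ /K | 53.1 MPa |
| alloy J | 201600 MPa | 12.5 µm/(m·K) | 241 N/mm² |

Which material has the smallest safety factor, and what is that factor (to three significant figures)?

alloy J, n = 1.34

With everything in SI (GPa, ×10⁻⁶/K, MPa):
  alloy X: E = 31.89, α = 10.3, σ_y = 42.40 → σ = 23.5 MPa, n = 1.80
  alloy Y: E = 71.43, α = 24.0, σ_y = 275.1 → σ = 123 MPa, n = 2.24
  alloy U: E = 213.6, α = 12.1, σ_y = 1100 → σ = 185 MPa, n = 5.96
  alloy W: E = 12.54, α = 4.50, σ_y = 53.10 → σ = 4.04 MPa, n = 13.1
  alloy J: E = 201.6, α = 12.5, σ_y = 241.0 → σ = 180 MPa, n = 1.34
The minimum is alloy J at n = 1.34.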